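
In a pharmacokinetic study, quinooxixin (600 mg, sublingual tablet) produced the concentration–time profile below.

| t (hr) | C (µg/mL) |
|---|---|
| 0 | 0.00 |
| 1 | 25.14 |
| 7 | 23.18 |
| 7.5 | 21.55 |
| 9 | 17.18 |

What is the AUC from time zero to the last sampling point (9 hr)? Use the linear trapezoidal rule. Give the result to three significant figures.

Trapezoidal AUC_0→9:
  [0→1]: (0.00+25.14)/2 × 1 = 12.57
  [1→7]: (25.14+23.18)/2 × 6 = 144.96
  [7→7.5]: (23.18+21.55)/2 × 0.5 = 11.1825
  [7.5→9]: (21.55+17.18)/2 × 1.5 = 29.0475
  Sum = 197.76 µg/mL·hr

AUC = 198 µg/mL·hr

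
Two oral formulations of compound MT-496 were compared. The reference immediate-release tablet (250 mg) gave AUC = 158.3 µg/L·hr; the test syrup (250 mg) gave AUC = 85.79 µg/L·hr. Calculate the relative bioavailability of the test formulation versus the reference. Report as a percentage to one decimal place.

F_rel = 54.2%

F_rel = (AUC_test/D_test) / (AUC_ref/D_ref)
      = (85.79/250) / (158.3/250)
      = 0.34316 / 0.6332 = 0.5419 = 54.19%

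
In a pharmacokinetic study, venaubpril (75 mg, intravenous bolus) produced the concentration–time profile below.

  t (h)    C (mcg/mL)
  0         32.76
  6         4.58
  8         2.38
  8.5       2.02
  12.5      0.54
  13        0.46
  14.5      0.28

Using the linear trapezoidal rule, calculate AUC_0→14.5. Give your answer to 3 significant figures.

Trapezoidal AUC_0→14.5:
  [0→6]: (32.76+4.58)/2 × 6 = 112.02
  [6→8]: (4.58+2.38)/2 × 2 = 6.96
  [8→8.5]: (2.38+2.02)/2 × 0.5 = 1.1
  [8.5→12.5]: (2.02+0.54)/2 × 4 = 5.12
  [12.5→13]: (0.54+0.46)/2 × 0.5 = 0.25
  [13→14.5]: (0.46+0.28)/2 × 1.5 = 0.555
  Sum = 126.005 mcg/mL·h

AUC = 126 mcg/mL·h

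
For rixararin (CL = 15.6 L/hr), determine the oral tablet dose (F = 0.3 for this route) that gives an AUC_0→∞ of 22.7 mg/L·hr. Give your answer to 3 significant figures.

Dose = 1180 mg

Dose = CL × AUC_0→∞ / F
     = 15.6 × 22.7 / 0.3 = 1180.4 mg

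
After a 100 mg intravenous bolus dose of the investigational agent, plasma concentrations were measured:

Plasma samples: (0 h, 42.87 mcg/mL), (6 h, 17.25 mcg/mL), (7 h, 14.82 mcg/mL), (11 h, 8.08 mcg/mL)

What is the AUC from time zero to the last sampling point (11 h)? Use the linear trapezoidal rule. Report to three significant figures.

Trapezoidal AUC_0→11:
  [0→6]: (42.87+17.25)/2 × 6 = 180.36
  [6→7]: (17.25+14.82)/2 × 1 = 16.035
  [7→11]: (14.82+8.08)/2 × 4 = 45.8
  Sum = 242.195 mcg/mL·h

AUC = 242 mcg/mL·h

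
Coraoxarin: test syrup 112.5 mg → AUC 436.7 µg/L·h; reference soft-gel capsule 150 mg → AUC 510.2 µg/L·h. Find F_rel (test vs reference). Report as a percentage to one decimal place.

F_rel = (AUC_test/D_test) / (AUC_ref/D_ref)
      = (436.7/112.5) / (510.2/150)
      = 3.88178 / 3.40133 = 1.1413 = 114.13%

F_rel = 114.1%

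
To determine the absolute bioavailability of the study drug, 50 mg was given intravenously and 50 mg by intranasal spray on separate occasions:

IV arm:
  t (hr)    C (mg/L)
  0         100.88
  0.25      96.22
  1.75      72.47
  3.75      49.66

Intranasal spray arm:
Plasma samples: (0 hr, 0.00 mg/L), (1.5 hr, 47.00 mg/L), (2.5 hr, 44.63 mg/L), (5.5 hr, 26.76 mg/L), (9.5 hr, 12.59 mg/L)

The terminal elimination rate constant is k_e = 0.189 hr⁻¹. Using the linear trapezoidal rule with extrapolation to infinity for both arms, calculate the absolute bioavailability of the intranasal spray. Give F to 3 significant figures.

Trapezoidal AUC_0→3.75 (IV):
  [0→0.25]: (100.88+96.22)/2 × 0.25 = 24.6375
  [0.25→1.75]: (96.22+72.47)/2 × 1.5 = 126.5175
  [1.75→3.75]: (72.47+49.66)/2 × 2 = 122.13
  Sum = 273.285 mg/L·hr
IV tail: 49.66/0.189 = 262.751; AUC_iv,0→∞ = 273.285 + 262.751 = 536.036 mg/L·hr
Trapezoidal AUC_0→9.5 (intranasal spray):
  [0→1.5]: (0.00+47.00)/2 × 1.5 = 35.25
  [1.5→2.5]: (47.00+44.63)/2 × 1 = 45.815
  [2.5→5.5]: (44.63+26.76)/2 × 3 = 107.085
  [5.5→9.5]: (26.76+12.59)/2 × 4 = 78.7
  Sum = 266.85 mg/L·hr
intranasal spray tail: 12.59/0.189 = 66.614; AUC_ev,0→∞ = 266.85 + 66.614 = 333.464 mg/L·hr
F = (AUC_ev/D_ev)/(AUC_iv/D_iv) = (333.464/50)/(536.036/50) = 6.66928/10.72072 = 0.6221

F = 0.622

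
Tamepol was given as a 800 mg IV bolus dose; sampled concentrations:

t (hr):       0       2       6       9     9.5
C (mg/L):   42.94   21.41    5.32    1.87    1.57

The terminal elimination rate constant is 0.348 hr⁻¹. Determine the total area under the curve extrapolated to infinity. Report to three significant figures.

Trapezoidal AUC_0→9.5:
  [0→2]: (42.94+21.41)/2 × 2 = 64.35
  [2→6]: (21.41+5.32)/2 × 4 = 53.46
  [6→9]: (5.32+1.87)/2 × 3 = 10.785
  [9→9.5]: (1.87+1.57)/2 × 0.5 = 0.86
  Sum = 129.455 mg/L·hr
Extrapolated tail: C_last / k_e = 1.57 / 0.348 = 4.511
AUC_0→∞ = 129.455 + 4.511 = 133.966 mg/L·hr

AUC = 134 mg/L·hr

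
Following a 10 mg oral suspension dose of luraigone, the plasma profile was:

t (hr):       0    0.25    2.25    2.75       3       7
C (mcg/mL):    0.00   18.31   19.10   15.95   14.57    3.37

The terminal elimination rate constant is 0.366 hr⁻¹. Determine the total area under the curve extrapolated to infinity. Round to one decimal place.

AUC = 97.4 mcg/mL·hr

Trapezoidal AUC_0→7:
  [0→0.25]: (0.00+18.31)/2 × 0.25 = 2.28875
  [0.25→2.25]: (18.31+19.10)/2 × 2 = 37.41
  [2.25→2.75]: (19.10+15.95)/2 × 0.5 = 8.7625
  [2.75→3]: (15.95+14.57)/2 × 0.25 = 3.815
  [3→7]: (14.57+3.37)/2 × 4 = 35.88
  Sum = 88.15625 mcg/mL·hr
Extrapolated tail: C_last / k_e = 3.37 / 0.366 = 9.208
AUC_0→∞ = 88.15625 + 9.208 = 97.36425 mcg/mL·hr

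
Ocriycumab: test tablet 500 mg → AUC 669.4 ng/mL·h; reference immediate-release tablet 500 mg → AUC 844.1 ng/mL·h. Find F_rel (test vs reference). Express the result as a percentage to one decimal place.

F_rel = 79.3%

F_rel = (AUC_test/D_test) / (AUC_ref/D_ref)
      = (669.4/500) / (844.1/500)
      = 1.3388 / 1.6882 = 0.7930 = 79.30%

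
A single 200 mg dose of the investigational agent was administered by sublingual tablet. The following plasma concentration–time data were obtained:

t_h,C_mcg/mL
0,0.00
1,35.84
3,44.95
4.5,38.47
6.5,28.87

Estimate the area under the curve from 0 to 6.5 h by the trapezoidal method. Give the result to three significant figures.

AUC = 229 mcg/mL·h

Trapezoidal AUC_0→6.5:
  [0→1]: (0.00+35.84)/2 × 1 = 17.92
  [1→3]: (35.84+44.95)/2 × 2 = 80.79
  [3→4.5]: (44.95+38.47)/2 × 1.5 = 62.565
  [4.5→6.5]: (38.47+28.87)/2 × 2 = 67.34
  Sum = 228.615 mcg/mL·h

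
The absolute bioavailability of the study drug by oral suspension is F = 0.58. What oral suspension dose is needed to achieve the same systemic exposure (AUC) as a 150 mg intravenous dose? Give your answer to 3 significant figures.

D_oral = 259 mg

For equal systemic exposure: F × D_ev = D_iv
D_ev = D_iv / F = 150 / 0.58 = 258.621 mg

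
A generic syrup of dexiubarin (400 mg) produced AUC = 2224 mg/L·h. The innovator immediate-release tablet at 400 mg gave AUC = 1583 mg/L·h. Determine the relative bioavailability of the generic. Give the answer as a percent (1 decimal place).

F_rel = (AUC_test/D_test) / (AUC_ref/D_ref)
      = (2224/400) / (1583/400)
      = 5.56 / 3.9575 = 1.4049 = 140.49%

F_rel = 140.5%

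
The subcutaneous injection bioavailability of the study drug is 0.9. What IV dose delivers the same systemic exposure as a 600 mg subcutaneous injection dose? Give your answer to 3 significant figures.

Systemic exposure from an extravascular dose = F × D_ev, so the equivalent IV dose is F × D_ev.
D_iv = F × D_ev = 0.9 × 600 = 540 mg

D_iv = 540 mg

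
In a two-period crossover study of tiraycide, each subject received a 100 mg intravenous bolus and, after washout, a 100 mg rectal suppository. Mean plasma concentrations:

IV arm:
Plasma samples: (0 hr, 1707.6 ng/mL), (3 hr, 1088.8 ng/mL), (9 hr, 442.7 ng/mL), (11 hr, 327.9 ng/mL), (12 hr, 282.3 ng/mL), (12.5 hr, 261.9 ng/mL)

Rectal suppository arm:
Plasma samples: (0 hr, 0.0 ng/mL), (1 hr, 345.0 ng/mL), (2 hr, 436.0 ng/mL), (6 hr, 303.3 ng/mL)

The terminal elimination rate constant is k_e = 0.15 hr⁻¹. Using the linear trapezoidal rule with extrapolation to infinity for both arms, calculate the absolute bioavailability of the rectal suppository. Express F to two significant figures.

Trapezoidal AUC_0→12.5 (IV):
  [0→3]: (1707.6+1088.8)/2 × 3 = 4194.6
  [3→9]: (1088.8+442.7)/2 × 6 = 4594.5
  [9→11]: (442.7+327.9)/2 × 2 = 770.6
  [11→12]: (327.9+282.3)/2 × 1 = 305.1
  [12→12.5]: (282.3+261.9)/2 × 0.5 = 136.05
  Sum = 10000.85 ng/mL·hr
IV tail: 261.9/0.15 = 1746.000; AUC_iv,0→∞ = 10000.85 + 1746.000 = 11746.85 ng/mL·hr
Trapezoidal AUC_0→6 (rectal suppository):
  [0→1]: (0.0+345.0)/2 × 1 = 172.5
  [1→2]: (345.0+436.0)/2 × 1 = 390.5
  [2→6]: (436.0+303.3)/2 × 4 = 1478.6
  Sum = 2041.6 ng/mL·hr
rectal suppository tail: 303.3/0.15 = 2022.000; AUC_ev,0→∞ = 2041.6 + 2022.000 = 4063.6 ng/mL·hr
F = (AUC_ev/D_ev)/(AUC_iv/D_iv) = (4063.6/100)/(11746.85/100) = 40.636/117.4685 = 0.3459

F = 0.35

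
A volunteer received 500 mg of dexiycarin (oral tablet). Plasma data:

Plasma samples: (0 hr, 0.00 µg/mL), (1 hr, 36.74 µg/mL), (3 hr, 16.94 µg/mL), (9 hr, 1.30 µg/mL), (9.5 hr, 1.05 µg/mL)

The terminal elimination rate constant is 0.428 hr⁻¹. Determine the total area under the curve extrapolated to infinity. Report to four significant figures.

AUC = 129.8 µg/mL·hr

Trapezoidal AUC_0→9.5:
  [0→1]: (0.00+36.74)/2 × 1 = 18.37
  [1→3]: (36.74+16.94)/2 × 2 = 53.68
  [3→9]: (16.94+1.30)/2 × 6 = 54.72
  [9→9.5]: (1.30+1.05)/2 × 0.5 = 0.5875
  Sum = 127.3575 µg/mL·hr
Extrapolated tail: C_last / k_e = 1.05 / 0.428 = 2.453
AUC_0→∞ = 127.3575 + 2.453 = 129.8105 µg/mL·hr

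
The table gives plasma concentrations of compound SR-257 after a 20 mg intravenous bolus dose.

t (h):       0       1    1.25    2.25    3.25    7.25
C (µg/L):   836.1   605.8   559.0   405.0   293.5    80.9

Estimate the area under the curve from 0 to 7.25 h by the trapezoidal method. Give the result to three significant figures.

Trapezoidal AUC_0→7.25:
  [0→1]: (836.1+605.8)/2 × 1 = 720.95
  [1→1.25]: (605.8+559.0)/2 × 0.25 = 145.6
  [1.25→2.25]: (559.0+405.0)/2 × 1 = 482.0
  [2.25→3.25]: (405.0+293.5)/2 × 1 = 349.25
  [3.25→7.25]: (293.5+80.9)/2 × 4 = 748.8
  Sum = 2446.6 µg/L·h

AUC = 2450 µg/L·h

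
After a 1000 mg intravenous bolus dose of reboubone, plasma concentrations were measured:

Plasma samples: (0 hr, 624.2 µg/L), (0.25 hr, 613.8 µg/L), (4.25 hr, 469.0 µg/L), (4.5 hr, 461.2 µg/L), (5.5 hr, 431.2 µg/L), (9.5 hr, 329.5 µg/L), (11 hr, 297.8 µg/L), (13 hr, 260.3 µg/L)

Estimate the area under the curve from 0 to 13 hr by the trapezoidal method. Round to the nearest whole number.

Trapezoidal AUC_0→13:
  [0→0.25]: (624.2+613.8)/2 × 0.25 = 154.75
  [0.25→4.25]: (613.8+469.0)/2 × 4 = 2165.6
  [4.25→4.5]: (469.0+461.2)/2 × 0.25 = 116.275
  [4.5→5.5]: (461.2+431.2)/2 × 1 = 446.2
  [5.5→9.5]: (431.2+329.5)/2 × 4 = 1521.4
  [9.5→11]: (329.5+297.8)/2 × 1.5 = 470.475
  [11→13]: (297.8+260.3)/2 × 2 = 558.1
  Sum = 5432.8 µg/L·hr

AUC = 5433 µg/L·hr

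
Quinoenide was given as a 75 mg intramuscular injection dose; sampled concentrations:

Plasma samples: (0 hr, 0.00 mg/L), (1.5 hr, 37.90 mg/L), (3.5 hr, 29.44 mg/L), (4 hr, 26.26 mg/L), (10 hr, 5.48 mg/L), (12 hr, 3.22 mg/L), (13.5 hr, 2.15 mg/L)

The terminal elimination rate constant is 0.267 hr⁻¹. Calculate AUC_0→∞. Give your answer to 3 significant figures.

AUC = 226 mg/L·hr

Trapezoidal AUC_0→13.5:
  [0→1.5]: (0.00+37.90)/2 × 1.5 = 28.425
  [1.5→3.5]: (37.90+29.44)/2 × 2 = 67.34
  [3.5→4]: (29.44+26.26)/2 × 0.5 = 13.925
  [4→10]: (26.26+5.48)/2 × 6 = 95.22
  [10→12]: (5.48+3.22)/2 × 2 = 8.7
  [12→13.5]: (3.22+2.15)/2 × 1.5 = 4.0275
  Sum = 217.6375 mg/L·hr
Extrapolated tail: C_last / k_e = 2.15 / 0.267 = 8.052
AUC_0→∞ = 217.6375 + 8.052 = 225.6895 mg/L·hr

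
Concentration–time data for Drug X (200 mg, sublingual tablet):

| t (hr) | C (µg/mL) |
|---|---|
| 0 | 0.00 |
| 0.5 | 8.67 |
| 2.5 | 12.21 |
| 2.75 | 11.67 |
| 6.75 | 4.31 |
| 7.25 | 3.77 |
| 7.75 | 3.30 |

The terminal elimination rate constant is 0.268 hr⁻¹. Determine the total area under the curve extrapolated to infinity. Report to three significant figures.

Trapezoidal AUC_0→7.75:
  [0→0.5]: (0.00+8.67)/2 × 0.5 = 2.1675
  [0.5→2.5]: (8.67+12.21)/2 × 2 = 20.88
  [2.5→2.75]: (12.21+11.67)/2 × 0.25 = 2.985
  [2.75→6.75]: (11.67+4.31)/2 × 4 = 31.96
  [6.75→7.25]: (4.31+3.77)/2 × 0.5 = 2.02
  [7.25→7.75]: (3.77+3.30)/2 × 0.5 = 1.7675
  Sum = 61.78 µg/mL·hr
Extrapolated tail: C_last / k_e = 3.30 / 0.268 = 12.313
AUC_0→∞ = 61.78 + 12.313 = 74.093 µg/mL·hr

AUC = 74.1 µg/mL·hr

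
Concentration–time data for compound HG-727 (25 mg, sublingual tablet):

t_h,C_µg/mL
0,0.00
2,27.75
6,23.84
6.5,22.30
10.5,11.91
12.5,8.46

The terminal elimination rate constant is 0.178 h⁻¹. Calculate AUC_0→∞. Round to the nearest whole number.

Trapezoidal AUC_0→12.5:
  [0→2]: (0.00+27.75)/2 × 2 = 27.75
  [2→6]: (27.75+23.84)/2 × 4 = 103.18
  [6→6.5]: (23.84+22.30)/2 × 0.5 = 11.535
  [6.5→10.5]: (22.30+11.91)/2 × 4 = 68.42
  [10.5→12.5]: (11.91+8.46)/2 × 2 = 20.37
  Sum = 231.255 µg/mL·h
Extrapolated tail: C_last / k_e = 8.46 / 0.178 = 47.528
AUC_0→∞ = 231.255 + 47.528 = 278.783 µg/mL·h

AUC = 279 µg/mL·h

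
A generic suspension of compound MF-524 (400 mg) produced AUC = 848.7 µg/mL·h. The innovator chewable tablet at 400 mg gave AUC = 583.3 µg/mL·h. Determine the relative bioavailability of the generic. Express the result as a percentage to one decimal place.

F_rel = (AUC_test/D_test) / (AUC_ref/D_ref)
      = (848.7/400) / (583.3/400)
      = 2.12175 / 1.45825 = 1.4550 = 145.50%

F_rel = 145.5%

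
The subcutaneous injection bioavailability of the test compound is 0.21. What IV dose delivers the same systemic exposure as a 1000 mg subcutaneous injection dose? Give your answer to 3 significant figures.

D_iv = 210 mg

Systemic exposure from an extravascular dose = F × D_ev, so the equivalent IV dose is F × D_ev.
D_iv = F × D_ev = 0.21 × 1000 = 210 mg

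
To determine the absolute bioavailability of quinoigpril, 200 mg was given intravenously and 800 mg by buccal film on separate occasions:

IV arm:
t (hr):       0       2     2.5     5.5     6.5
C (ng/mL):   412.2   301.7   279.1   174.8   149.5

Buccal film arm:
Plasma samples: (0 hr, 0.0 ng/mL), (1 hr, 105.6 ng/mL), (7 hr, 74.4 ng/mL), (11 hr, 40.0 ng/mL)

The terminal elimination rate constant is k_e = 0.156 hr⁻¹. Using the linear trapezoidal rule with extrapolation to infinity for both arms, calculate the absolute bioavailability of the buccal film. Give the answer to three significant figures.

Trapezoidal AUC_0→6.5 (IV):
  [0→2]: (412.2+301.7)/2 × 2 = 713.9
  [2→2.5]: (301.7+279.1)/2 × 0.5 = 145.2
  [2.5→5.5]: (279.1+174.8)/2 × 3 = 680.85
  [5.5→6.5]: (174.8+149.5)/2 × 1 = 162.15
  Sum = 1702.1 ng/mL·hr
IV tail: 149.5/0.156 = 958.333; AUC_iv,0→∞ = 1702.1 + 958.333 = 2660.433 ng/mL·hr
Trapezoidal AUC_0→11 (buccal film):
  [0→1]: (0.0+105.6)/2 × 1 = 52.8
  [1→7]: (105.6+74.4)/2 × 6 = 540.0
  [7→11]: (74.4+40.0)/2 × 4 = 228.8
  Sum = 821.6 ng/mL·hr
buccal film tail: 40.0/0.156 = 256.410; AUC_ev,0→∞ = 821.6 + 256.410 = 1078.01 ng/mL·hr
F = (AUC_ev/D_ev)/(AUC_iv/D_iv) = (1078.01/800)/(2660.433/200) = 1.3475125/13.302165 = 0.1013

F = 0.101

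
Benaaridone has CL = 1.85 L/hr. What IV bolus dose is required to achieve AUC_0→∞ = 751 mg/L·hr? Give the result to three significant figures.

Dose = 1390 mg

Dose_iv = CL × AUC_0→∞
     = 1.85 × 751 = 1389.35 mg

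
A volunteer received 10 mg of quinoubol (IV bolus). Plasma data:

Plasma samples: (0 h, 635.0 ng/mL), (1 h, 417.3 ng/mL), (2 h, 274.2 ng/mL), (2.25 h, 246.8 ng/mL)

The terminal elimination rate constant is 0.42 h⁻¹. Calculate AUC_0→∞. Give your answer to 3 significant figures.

Trapezoidal AUC_0→2.25:
  [0→1]: (635.0+417.3)/2 × 1 = 526.15
  [1→2]: (417.3+274.2)/2 × 1 = 345.75
  [2→2.25]: (274.2+246.8)/2 × 0.25 = 65.125
  Sum = 937.025 ng/mL·h
Extrapolated tail: C_last / k_e = 246.8 / 0.42 = 587.619
AUC_0→∞ = 937.025 + 587.619 = 1524.644 ng/mL·h

AUC = 1520 ng/mL·h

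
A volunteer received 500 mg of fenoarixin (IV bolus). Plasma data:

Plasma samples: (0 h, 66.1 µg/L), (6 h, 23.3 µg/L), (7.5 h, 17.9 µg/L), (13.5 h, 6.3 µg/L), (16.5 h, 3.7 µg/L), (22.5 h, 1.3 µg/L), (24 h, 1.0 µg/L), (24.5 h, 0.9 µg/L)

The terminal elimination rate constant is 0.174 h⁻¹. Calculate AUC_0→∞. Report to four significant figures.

AUC = 409.1 µg/L·h

Trapezoidal AUC_0→24.5:
  [0→6]: (66.1+23.3)/2 × 6 = 268.2
  [6→7.5]: (23.3+17.9)/2 × 1.5 = 30.9
  [7.5→13.5]: (17.9+6.3)/2 × 6 = 72.6
  [13.5→16.5]: (6.3+3.7)/2 × 3 = 15.0
  [16.5→22.5]: (3.7+1.3)/2 × 6 = 15.0
  [22.5→24]: (1.3+1.0)/2 × 1.5 = 1.725
  [24→24.5]: (1.0+0.9)/2 × 0.5 = 0.475
  Sum = 403.9 µg/L·h
Extrapolated tail: C_last / k_e = 0.9 / 0.174 = 5.172
AUC_0→∞ = 403.9 + 5.172 = 409.072 µg/L·h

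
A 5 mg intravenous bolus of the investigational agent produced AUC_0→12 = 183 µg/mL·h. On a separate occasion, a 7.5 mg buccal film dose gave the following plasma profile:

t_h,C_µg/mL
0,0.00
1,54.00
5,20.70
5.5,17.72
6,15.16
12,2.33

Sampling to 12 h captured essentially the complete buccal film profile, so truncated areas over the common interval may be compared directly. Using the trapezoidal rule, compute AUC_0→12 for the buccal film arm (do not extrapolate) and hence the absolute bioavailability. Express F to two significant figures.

Trapezoidal AUC_0→12 (buccal film):
  [0→1]: (0.00+54.00)/2 × 1 = 27.0
  [1→5]: (54.00+20.70)/2 × 4 = 149.4
  [5→5.5]: (20.70+17.72)/2 × 0.5 = 9.605
  [5.5→6]: (17.72+15.16)/2 × 0.5 = 8.22
  [6→12]: (15.16+2.33)/2 × 6 = 52.47
  Sum = 246.695 µg/mL·h
F = (AUC_ev/D_ev)/(AUC_iv/D_iv) = (246.695/7.5)/(183/5) = 32.8927/36.6 = 0.8987

F = 0.90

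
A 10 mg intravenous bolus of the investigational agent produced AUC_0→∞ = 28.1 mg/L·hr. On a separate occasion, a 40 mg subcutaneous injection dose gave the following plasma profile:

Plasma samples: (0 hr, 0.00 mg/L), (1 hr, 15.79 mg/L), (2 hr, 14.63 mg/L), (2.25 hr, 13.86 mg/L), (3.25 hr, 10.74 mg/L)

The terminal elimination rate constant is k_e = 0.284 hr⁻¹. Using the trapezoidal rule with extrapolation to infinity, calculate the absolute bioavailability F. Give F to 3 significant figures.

F = 0.683

Trapezoidal AUC_0→3.25 (subcutaneous injection):
  [0→1]: (0.00+15.79)/2 × 1 = 7.895
  [1→2]: (15.79+14.63)/2 × 1 = 15.21
  [2→2.25]: (14.63+13.86)/2 × 0.25 = 3.56125
  [2.25→3.25]: (13.86+10.74)/2 × 1 = 12.3
  Sum = 38.96625 mg/L·hr
Tail: C_last/k_e = 10.74/0.284 = 37.817
AUC_0→∞ (subcutaneous injection) = 38.96625 + 37.817 = 76.78325 mg/L·hr
F = (AUC_ev/D_ev)/(AUC_iv/D_iv) = (76.78325/40)/(28.1/10) = 1.91958/2.81 = 0.6831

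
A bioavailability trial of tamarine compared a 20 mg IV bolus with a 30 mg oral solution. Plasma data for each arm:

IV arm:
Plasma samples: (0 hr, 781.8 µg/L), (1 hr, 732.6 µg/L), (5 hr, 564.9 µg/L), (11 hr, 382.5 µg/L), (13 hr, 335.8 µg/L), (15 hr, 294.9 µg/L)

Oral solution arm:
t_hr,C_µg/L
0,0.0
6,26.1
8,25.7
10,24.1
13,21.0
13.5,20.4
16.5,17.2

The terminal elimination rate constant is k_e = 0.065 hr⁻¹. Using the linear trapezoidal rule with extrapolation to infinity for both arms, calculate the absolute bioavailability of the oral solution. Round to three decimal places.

F = 0.032

Trapezoidal AUC_0→15 (IV):
  [0→1]: (781.8+732.6)/2 × 1 = 757.2
  [1→5]: (732.6+564.9)/2 × 4 = 2595.0
  [5→11]: (564.9+382.5)/2 × 6 = 2842.2
  [11→13]: (382.5+335.8)/2 × 2 = 718.3
  [13→15]: (335.8+294.9)/2 × 2 = 630.7
  Sum = 7543.4 µg/L·hr
IV tail: 294.9/0.065 = 4536.923; AUC_iv,0→∞ = 7543.4 + 4536.923 = 12080.323 µg/L·hr
Trapezoidal AUC_0→16.5 (oral solution):
  [0→6]: (0.0+26.1)/2 × 6 = 78.3
  [6→8]: (26.1+25.7)/2 × 2 = 51.8
  [8→10]: (25.7+24.1)/2 × 2 = 49.8
  [10→13]: (24.1+21.0)/2 × 3 = 67.65
  [13→13.5]: (21.0+20.4)/2 × 0.5 = 10.35
  [13.5→16.5]: (20.4+17.2)/2 × 3 = 56.4
  Sum = 314.3 µg/L·hr
oral solution tail: 17.2/0.065 = 264.615; AUC_ev,0→∞ = 314.3 + 264.615 = 578.915 µg/L·hr
F = (AUC_ev/D_ev)/(AUC_iv/D_iv) = (578.915/30)/(12080.323/20) = 19.2972/604.01615 = 0.0319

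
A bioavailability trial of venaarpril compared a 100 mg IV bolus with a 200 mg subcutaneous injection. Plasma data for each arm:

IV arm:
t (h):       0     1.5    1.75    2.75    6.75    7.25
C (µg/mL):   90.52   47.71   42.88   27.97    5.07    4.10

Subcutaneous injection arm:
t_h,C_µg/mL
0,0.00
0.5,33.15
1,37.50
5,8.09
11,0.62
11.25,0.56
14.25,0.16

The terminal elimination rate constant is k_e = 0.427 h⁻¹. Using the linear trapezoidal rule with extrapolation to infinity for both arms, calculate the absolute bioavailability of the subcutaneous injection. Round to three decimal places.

F = 0.317

Trapezoidal AUC_0→7.25 (IV):
  [0→1.5]: (90.52+47.71)/2 × 1.5 = 103.6725
  [1.5→1.75]: (47.71+42.88)/2 × 0.25 = 11.32375
  [1.75→2.75]: (42.88+27.97)/2 × 1 = 35.425
  [2.75→6.75]: (27.97+5.07)/2 × 4 = 66.08
  [6.75→7.25]: (5.07+4.10)/2 × 0.5 = 2.2925
  Sum = 218.79375 µg/mL·h
IV tail: 4.10/0.427 = 9.602; AUC_iv,0→∞ = 218.79375 + 9.602 = 228.39575 µg/mL·h
Trapezoidal AUC_0→14.25 (subcutaneous injection):
  [0→0.5]: (0.00+33.15)/2 × 0.5 = 8.2875
  [0.5→1]: (33.15+37.50)/2 × 0.5 = 17.6625
  [1→5]: (37.50+8.09)/2 × 4 = 91.18
  [5→11]: (8.09+0.62)/2 × 6 = 26.13
  [11→11.25]: (0.62+0.56)/2 × 0.25 = 0.1475
  [11.25→14.25]: (0.56+0.16)/2 × 3 = 1.08
  Sum = 144.4875 µg/mL·h
subcutaneous injection tail: 0.16/0.427 = 0.375; AUC_ev,0→∞ = 144.4875 + 0.375 = 144.8625 µg/mL·h
F = (AUC_ev/D_ev)/(AUC_iv/D_iv) = (144.8625/200)/(228.39575/100) = 0.7243125/2.2839575 = 0.3171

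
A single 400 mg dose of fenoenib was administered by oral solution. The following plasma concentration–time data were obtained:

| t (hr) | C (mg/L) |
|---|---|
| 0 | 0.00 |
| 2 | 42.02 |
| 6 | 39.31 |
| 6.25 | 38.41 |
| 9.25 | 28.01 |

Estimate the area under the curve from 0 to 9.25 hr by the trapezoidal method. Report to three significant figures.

AUC = 314 mg/L·hr

Trapezoidal AUC_0→9.25:
  [0→2]: (0.00+42.02)/2 × 2 = 42.02
  [2→6]: (42.02+39.31)/2 × 4 = 162.66
  [6→6.25]: (39.31+38.41)/2 × 0.25 = 9.715
  [6.25→9.25]: (38.41+28.01)/2 × 3 = 99.63
  Sum = 314.025 mg/L·hr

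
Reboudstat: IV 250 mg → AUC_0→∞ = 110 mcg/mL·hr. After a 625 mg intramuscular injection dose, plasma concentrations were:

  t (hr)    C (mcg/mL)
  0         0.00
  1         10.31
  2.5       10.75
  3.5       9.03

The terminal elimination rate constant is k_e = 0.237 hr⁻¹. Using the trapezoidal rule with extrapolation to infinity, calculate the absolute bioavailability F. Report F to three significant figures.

F = 0.251

Trapezoidal AUC_0→3.5 (intramuscular injection):
  [0→1]: (0.00+10.31)/2 × 1 = 5.155
  [1→2.5]: (10.31+10.75)/2 × 1.5 = 15.795
  [2.5→3.5]: (10.75+9.03)/2 × 1 = 9.89
  Sum = 30.84 mcg/mL·hr
Tail: C_last/k_e = 9.03/0.237 = 38.101
AUC_0→∞ (intramuscular injection) = 30.84 + 38.101 = 68.941 mcg/mL·hr
F = (AUC_ev/D_ev)/(AUC_iv/D_iv) = (68.941/625)/(110/250) = 0.1103056/0.44 = 0.2507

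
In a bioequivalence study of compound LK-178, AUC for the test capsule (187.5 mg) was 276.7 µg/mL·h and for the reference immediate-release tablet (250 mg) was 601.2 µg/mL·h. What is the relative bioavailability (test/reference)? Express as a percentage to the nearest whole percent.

F_rel = (AUC_test/D_test) / (AUC_ref/D_ref)
      = (276.7/187.5) / (601.2/250)
      = 1.47573 / 2.4048 = 0.6137 = 61.37%

F_rel = 61%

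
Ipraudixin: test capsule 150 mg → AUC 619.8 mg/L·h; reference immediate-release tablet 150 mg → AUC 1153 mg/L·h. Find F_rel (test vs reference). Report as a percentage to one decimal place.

F_rel = (AUC_test/D_test) / (AUC_ref/D_ref)
      = (619.8/150) / (1153/150)
      = 4.132 / 7.68667 = 0.5376 = 53.76%

F_rel = 53.8%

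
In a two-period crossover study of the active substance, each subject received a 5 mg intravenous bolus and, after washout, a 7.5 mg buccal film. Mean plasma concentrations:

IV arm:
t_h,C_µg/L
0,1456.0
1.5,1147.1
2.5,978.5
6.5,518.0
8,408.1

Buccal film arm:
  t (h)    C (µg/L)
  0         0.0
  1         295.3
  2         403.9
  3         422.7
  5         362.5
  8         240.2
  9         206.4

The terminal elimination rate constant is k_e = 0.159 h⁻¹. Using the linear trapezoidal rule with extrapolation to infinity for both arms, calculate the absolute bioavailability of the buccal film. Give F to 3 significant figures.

F = 0.296

Trapezoidal AUC_0→8 (IV):
  [0→1.5]: (1456.0+1147.1)/2 × 1.5 = 1952.325
  [1.5→2.5]: (1147.1+978.5)/2 × 1 = 1062.8
  [2.5→6.5]: (978.5+518.0)/2 × 4 = 2993.0
  [6.5→8]: (518.0+408.1)/2 × 1.5 = 694.575
  Sum = 6702.7 µg/L·h
IV tail: 408.1/0.159 = 2566.667; AUC_iv,0→∞ = 6702.7 + 2566.667 = 9269.367 µg/L·h
Trapezoidal AUC_0→9 (buccal film):
  [0→1]: (0.0+295.3)/2 × 1 = 147.65
  [1→2]: (295.3+403.9)/2 × 1 = 349.6
  [2→3]: (403.9+422.7)/2 × 1 = 413.3
  [3→5]: (422.7+362.5)/2 × 2 = 785.2
  [5→8]: (362.5+240.2)/2 × 3 = 904.05
  [8→9]: (240.2+206.4)/2 × 1 = 223.3
  Sum = 2823.1 µg/L·h
buccal film tail: 206.4/0.159 = 1298.113; AUC_ev,0→∞ = 2823.1 + 1298.113 = 4121.213 µg/L·h
F = (AUC_ev/D_ev)/(AUC_iv/D_iv) = (4121.213/7.5)/(9269.367/5) = 549.495/1853.8734 = 0.2964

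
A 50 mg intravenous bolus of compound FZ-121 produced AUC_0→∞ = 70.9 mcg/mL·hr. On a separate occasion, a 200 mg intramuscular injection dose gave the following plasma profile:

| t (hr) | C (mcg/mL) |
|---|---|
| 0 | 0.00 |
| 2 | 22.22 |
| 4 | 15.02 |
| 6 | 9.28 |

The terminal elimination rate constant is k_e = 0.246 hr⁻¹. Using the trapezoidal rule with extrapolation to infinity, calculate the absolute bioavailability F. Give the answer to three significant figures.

F = 0.428

Trapezoidal AUC_0→6 (intramuscular injection):
  [0→2]: (0.00+22.22)/2 × 2 = 22.22
  [2→4]: (22.22+15.02)/2 × 2 = 37.24
  [4→6]: (15.02+9.28)/2 × 2 = 24.3
  Sum = 83.76 mcg/mL·hr
Tail: C_last/k_e = 9.28/0.246 = 37.724
AUC_0→∞ (intramuscular injection) = 83.76 + 37.724 = 121.484 mcg/mL·hr
F = (AUC_ev/D_ev)/(AUC_iv/D_iv) = (121.484/200)/(70.9/50) = 0.60742/1.418 = 0.4284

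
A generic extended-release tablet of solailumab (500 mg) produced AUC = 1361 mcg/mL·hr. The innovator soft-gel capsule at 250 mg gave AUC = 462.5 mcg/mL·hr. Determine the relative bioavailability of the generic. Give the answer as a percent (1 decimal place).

F_rel = (AUC_test/D_test) / (AUC_ref/D_ref)
      = (1361/500) / (462.5/250)
      = 2.722 / 1.85 = 1.4714 = 147.14%

F_rel = 147.1%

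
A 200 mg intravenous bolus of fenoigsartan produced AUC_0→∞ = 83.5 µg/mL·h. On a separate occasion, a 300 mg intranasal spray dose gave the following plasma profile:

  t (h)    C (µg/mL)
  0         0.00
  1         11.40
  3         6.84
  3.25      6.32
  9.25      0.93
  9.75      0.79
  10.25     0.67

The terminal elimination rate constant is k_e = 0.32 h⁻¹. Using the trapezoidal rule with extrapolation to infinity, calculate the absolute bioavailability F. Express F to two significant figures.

Trapezoidal AUC_0→10.25 (intranasal spray):
  [0→1]: (0.00+11.40)/2 × 1 = 5.7
  [1→3]: (11.40+6.84)/2 × 2 = 18.24
  [3→3.25]: (6.84+6.32)/2 × 0.25 = 1.645
  [3.25→9.25]: (6.32+0.93)/2 × 6 = 21.75
  [9.25→9.75]: (0.93+0.79)/2 × 0.5 = 0.43
  [9.75→10.25]: (0.79+0.67)/2 × 0.5 = 0.365
  Sum = 48.13 µg/mL·h
Tail: C_last/k_e = 0.67/0.32 = 2.094
AUC_0→∞ (intranasal spray) = 48.13 + 2.094 = 50.224 µg/mL·h
F = (AUC_ev/D_ev)/(AUC_iv/D_iv) = (50.224/300)/(83.5/200) = 0.167413/0.4175 = 0.4010

F = 0.40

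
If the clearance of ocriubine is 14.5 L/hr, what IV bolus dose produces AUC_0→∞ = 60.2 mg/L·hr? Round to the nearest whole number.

Dose = 873 mg

Dose_iv = CL × AUC_0→∞
     = 14.5 × 60.2 = 872.9 mg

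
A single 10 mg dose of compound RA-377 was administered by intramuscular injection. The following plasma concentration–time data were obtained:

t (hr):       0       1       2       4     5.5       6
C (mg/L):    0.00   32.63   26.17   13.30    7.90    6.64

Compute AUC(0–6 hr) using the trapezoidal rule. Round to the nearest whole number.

Trapezoidal AUC_0→6:
  [0→1]: (0.00+32.63)/2 × 1 = 16.315
  [1→2]: (32.63+26.17)/2 × 1 = 29.4
  [2→4]: (26.17+13.30)/2 × 2 = 39.47
  [4→5.5]: (13.30+7.90)/2 × 1.5 = 15.9
  [5.5→6]: (7.90+6.64)/2 × 0.5 = 3.635
  Sum = 104.72 mg/L·hr

AUC = 105 mg/L·hr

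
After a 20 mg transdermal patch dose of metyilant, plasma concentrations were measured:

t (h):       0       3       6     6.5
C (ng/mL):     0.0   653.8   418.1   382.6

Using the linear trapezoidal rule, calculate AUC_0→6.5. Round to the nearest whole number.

AUC = 2789 ng/mL·h

Trapezoidal AUC_0→6.5:
  [0→3]: (0.0+653.8)/2 × 3 = 980.7
  [3→6]: (653.8+418.1)/2 × 3 = 1607.85
  [6→6.5]: (418.1+382.6)/2 × 0.5 = 200.175
  Sum = 2788.725 ng/mL·h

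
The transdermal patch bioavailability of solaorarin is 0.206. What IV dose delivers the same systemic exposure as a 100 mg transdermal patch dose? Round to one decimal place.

D_iv = 20.6 mg

Systemic exposure from an extravascular dose = F × D_ev, so the equivalent IV dose is F × D_ev.
D_iv = F × D_ev = 0.206 × 100 = 20.6 mg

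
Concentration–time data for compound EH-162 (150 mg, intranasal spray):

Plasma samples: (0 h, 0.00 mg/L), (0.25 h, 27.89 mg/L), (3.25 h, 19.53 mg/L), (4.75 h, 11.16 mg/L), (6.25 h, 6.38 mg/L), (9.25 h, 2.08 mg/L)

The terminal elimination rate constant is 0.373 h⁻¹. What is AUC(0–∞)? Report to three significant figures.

Trapezoidal AUC_0→9.25:
  [0→0.25]: (0.00+27.89)/2 × 0.25 = 3.48625
  [0.25→3.25]: (27.89+19.53)/2 × 3 = 71.13
  [3.25→4.75]: (19.53+11.16)/2 × 1.5 = 23.0175
  [4.75→6.25]: (11.16+6.38)/2 × 1.5 = 13.155
  [6.25→9.25]: (6.38+2.08)/2 × 3 = 12.69
  Sum = 123.47875 mg/L·h
Extrapolated tail: C_last / k_e = 2.08 / 0.373 = 5.576
AUC_0→∞ = 123.47875 + 5.576 = 129.05475 mg/L·h

AUC = 129 mg/L·h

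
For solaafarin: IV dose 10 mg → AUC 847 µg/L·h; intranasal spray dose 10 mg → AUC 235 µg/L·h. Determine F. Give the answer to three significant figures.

F = 0.277

F = (AUC_ev / D_ev) / (AUC_iv / D_iv)
  = (235/10) / (847/10)
  = 23.5 / 84.7 = 0.2774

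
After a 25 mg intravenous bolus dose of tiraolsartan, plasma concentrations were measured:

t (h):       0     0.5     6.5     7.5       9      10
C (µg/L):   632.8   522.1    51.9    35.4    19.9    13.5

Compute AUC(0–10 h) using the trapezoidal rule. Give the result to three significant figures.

AUC = 2110 µg/L·h

Trapezoidal AUC_0→10:
  [0→0.5]: (632.8+522.1)/2 × 0.5 = 288.725
  [0.5→6.5]: (522.1+51.9)/2 × 6 = 1722.0
  [6.5→7.5]: (51.9+35.4)/2 × 1 = 43.65
  [7.5→9]: (35.4+19.9)/2 × 1.5 = 41.475
  [9→10]: (19.9+13.5)/2 × 1 = 16.7
  Sum = 2112.55 µg/L·h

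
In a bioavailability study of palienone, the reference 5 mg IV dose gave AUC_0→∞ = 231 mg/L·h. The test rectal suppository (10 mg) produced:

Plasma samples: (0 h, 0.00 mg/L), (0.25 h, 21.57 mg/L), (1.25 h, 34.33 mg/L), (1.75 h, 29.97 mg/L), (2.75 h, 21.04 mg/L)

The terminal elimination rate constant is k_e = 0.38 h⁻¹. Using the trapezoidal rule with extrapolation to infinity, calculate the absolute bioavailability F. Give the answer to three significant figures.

F = 0.276

Trapezoidal AUC_0→2.75 (rectal suppository):
  [0→0.25]: (0.00+21.57)/2 × 0.25 = 2.69625
  [0.25→1.25]: (21.57+34.33)/2 × 1 = 27.95
  [1.25→1.75]: (34.33+29.97)/2 × 0.5 = 16.075
  [1.75→2.75]: (29.97+21.04)/2 × 1 = 25.505
  Sum = 72.22625 mg/L·h
Tail: C_last/k_e = 21.04/0.38 = 55.368
AUC_0→∞ (rectal suppository) = 72.22625 + 55.368 = 127.59425 mg/L·h
F = (AUC_ev/D_ev)/(AUC_iv/D_iv) = (127.59425/10)/(231/5) = 12.759425/46.2 = 0.2762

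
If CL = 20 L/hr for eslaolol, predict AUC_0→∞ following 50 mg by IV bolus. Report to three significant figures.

AUC_0→∞ = Dose_iv / CL
        = 50 / 20 = 2.5 mg/L·hr

AUC = 2.50 mg/L·hr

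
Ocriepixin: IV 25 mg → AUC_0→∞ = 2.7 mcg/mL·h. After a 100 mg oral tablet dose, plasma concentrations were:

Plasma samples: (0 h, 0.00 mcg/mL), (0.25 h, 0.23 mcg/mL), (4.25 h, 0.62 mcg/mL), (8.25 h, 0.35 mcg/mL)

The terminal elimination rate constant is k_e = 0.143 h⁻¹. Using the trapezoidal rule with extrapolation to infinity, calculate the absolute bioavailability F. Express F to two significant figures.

Trapezoidal AUC_0→8.25 (oral tablet):
  [0→0.25]: (0.00+0.23)/2 × 0.25 = 0.02875
  [0.25→4.25]: (0.23+0.62)/2 × 4 = 1.7
  [4.25→8.25]: (0.62+0.35)/2 × 4 = 1.94
  Sum = 3.66875 mcg/mL·h
Tail: C_last/k_e = 0.35/0.143 = 2.448
AUC_0→∞ (oral tablet) = 3.66875 + 2.448 = 6.11675 mcg/mL·h
F = (AUC_ev/D_ev)/(AUC_iv/D_iv) = (6.11675/100)/(2.7/25) = 0.0611675/0.108 = 0.5664

F = 0.57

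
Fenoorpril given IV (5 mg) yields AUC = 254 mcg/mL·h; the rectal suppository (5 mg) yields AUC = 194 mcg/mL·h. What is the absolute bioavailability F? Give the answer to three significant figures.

F = 0.764

F = (AUC_ev / D_ev) / (AUC_iv / D_iv)
  = (194/5) / (254/5)
  = 38.8 / 50.8 = 0.7638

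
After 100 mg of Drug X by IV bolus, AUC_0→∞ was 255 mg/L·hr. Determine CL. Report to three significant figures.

CL = 0.392 L/hr

CL = Dose_iv / AUC_0→∞
   = 100 / 255 = 0.392157 L/hr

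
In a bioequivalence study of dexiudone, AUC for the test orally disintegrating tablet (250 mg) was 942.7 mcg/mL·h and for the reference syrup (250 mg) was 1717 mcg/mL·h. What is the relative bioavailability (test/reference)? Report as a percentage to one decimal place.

F_rel = 54.9%

F_rel = (AUC_test/D_test) / (AUC_ref/D_ref)
      = (942.7/250) / (1717/250)
      = 3.7708 / 6.868 = 0.5490 = 54.90%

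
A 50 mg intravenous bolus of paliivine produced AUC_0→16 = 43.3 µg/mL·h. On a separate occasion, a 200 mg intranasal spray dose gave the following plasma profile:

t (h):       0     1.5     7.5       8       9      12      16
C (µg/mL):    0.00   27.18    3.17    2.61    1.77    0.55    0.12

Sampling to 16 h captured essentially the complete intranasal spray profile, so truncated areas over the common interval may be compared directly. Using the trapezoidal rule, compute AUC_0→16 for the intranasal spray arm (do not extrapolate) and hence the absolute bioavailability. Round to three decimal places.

Trapezoidal AUC_0→16 (intranasal spray):
  [0→1.5]: (0.00+27.18)/2 × 1.5 = 20.385
  [1.5→7.5]: (27.18+3.17)/2 × 6 = 91.05
  [7.5→8]: (3.17+2.61)/2 × 0.5 = 1.445
  [8→9]: (2.61+1.77)/2 × 1 = 2.19
  [9→12]: (1.77+0.55)/2 × 3 = 3.48
  [12→16]: (0.55+0.12)/2 × 4 = 1.34
  Sum = 119.89 µg/mL·h
F = (AUC_ev/D_ev)/(AUC_iv/D_iv) = (119.89/200)/(43.3/50) = 0.59945/0.866 = 0.6922

F = 0.692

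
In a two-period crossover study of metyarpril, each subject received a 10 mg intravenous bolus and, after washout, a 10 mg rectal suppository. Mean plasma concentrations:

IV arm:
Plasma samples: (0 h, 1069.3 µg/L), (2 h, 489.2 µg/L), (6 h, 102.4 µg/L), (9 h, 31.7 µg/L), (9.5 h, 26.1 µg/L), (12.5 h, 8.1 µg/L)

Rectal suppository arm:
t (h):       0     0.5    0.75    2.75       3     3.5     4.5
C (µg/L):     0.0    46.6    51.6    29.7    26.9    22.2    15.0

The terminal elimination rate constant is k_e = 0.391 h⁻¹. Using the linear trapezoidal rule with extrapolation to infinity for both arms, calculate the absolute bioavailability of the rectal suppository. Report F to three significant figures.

F = 0.0599

Trapezoidal AUC_0→12.5 (IV):
  [0→2]: (1069.3+489.2)/2 × 2 = 1558.5
  [2→6]: (489.2+102.4)/2 × 4 = 1183.2
  [6→9]: (102.4+31.7)/2 × 3 = 201.15
  [9→9.5]: (31.7+26.1)/2 × 0.5 = 14.45
  [9.5→12.5]: (26.1+8.1)/2 × 3 = 51.3
  Sum = 3008.6 µg/L·h
IV tail: 8.1/0.391 = 20.716; AUC_iv,0→∞ = 3008.6 + 20.716 = 3029.316 µg/L·h
Trapezoidal AUC_0→4.5 (rectal suppository):
  [0→0.5]: (0.0+46.6)/2 × 0.5 = 11.65
  [0.5→0.75]: (46.6+51.6)/2 × 0.25 = 12.275
  [0.75→2.75]: (51.6+29.7)/2 × 2 = 81.3
  [2.75→3]: (29.7+26.9)/2 × 0.25 = 7.075
  [3→3.5]: (26.9+22.2)/2 × 0.5 = 12.275
  [3.5→4.5]: (22.2+15.0)/2 × 1 = 18.6
  Sum = 143.175 µg/L·h
rectal suppository tail: 15.0/0.391 = 38.363; AUC_ev,0→∞ = 143.175 + 38.363 = 181.538 µg/L·h
F = (AUC_ev/D_ev)/(AUC_iv/D_iv) = (181.538/10)/(3029.316/10) = 18.1538/302.9316 = 0.0599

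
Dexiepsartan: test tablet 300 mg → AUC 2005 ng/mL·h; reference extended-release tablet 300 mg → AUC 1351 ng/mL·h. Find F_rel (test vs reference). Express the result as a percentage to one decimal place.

F_rel = 148.4%

F_rel = (AUC_test/D_test) / (AUC_ref/D_ref)
      = (2005/300) / (1351/300)
      = 6.68333 / 4.50333 = 1.4841 = 148.41%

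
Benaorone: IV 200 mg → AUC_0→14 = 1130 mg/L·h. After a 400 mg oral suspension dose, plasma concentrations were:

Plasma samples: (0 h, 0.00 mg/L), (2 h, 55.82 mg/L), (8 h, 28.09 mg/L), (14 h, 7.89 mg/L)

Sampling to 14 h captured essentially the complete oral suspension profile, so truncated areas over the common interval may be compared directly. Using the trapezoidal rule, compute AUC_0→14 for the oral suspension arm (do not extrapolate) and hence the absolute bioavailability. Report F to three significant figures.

Trapezoidal AUC_0→14 (oral suspension):
  [0→2]: (0.00+55.82)/2 × 2 = 55.82
  [2→8]: (55.82+28.09)/2 × 6 = 251.73
  [8→14]: (28.09+7.89)/2 × 6 = 107.94
  Sum = 415.49 mg/L·h
F = (AUC_ev/D_ev)/(AUC_iv/D_iv) = (415.49/400)/(1130/200) = 1.038725/5.65 = 0.1838

F = 0.184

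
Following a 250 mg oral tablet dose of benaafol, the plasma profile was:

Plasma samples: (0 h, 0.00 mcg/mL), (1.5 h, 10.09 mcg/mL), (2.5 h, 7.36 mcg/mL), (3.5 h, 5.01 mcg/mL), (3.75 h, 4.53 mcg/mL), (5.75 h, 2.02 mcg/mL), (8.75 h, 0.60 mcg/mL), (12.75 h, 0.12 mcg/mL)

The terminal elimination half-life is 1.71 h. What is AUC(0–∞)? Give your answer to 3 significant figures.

Trapezoidal AUC_0→12.75:
  [0→1.5]: (0.00+10.09)/2 × 1.5 = 7.5675
  [1.5→2.5]: (10.09+7.36)/2 × 1 = 8.725
  [2.5→3.5]: (7.36+5.01)/2 × 1 = 6.185
  [3.5→3.75]: (5.01+4.53)/2 × 0.25 = 1.1925
  [3.75→5.75]: (4.53+2.02)/2 × 2 = 6.55
  [5.75→8.75]: (2.02+0.60)/2 × 3 = 3.93
  [8.75→12.75]: (0.60+0.12)/2 × 4 = 1.44
  Sum = 35.59 mcg/mL·h
k_e = ln2 / t½ = 0.693147 / 1.71 = 0.4053 h^-1
Extrapolated tail: C_last / k_e = 0.12 / 0.4053 = 0.296
AUC_0→∞ = 35.59 + 0.296 = 35.886 mcg/mL·h

AUC = 35.9 mcg/mL·h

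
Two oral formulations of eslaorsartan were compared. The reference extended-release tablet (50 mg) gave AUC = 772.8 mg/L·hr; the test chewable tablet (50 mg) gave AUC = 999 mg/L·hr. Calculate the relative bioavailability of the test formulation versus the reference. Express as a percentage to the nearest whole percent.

F_rel = 129%

F_rel = (AUC_test/D_test) / (AUC_ref/D_ref)
      = (999/50) / (772.8/50)
      = 19.98 / 15.456 = 1.2927 = 129.27%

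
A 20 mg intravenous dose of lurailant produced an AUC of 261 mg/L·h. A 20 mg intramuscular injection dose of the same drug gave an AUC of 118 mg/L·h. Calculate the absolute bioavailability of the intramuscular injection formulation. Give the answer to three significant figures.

F = (AUC_ev / D_ev) / (AUC_iv / D_iv)
  = (118/20) / (261/20)
  = 5.9 / 13.05 = 0.4521

F = 0.452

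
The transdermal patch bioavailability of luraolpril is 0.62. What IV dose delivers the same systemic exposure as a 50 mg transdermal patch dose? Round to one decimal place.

D_iv = 31.0 mg

Systemic exposure from an extravascular dose = F × D_ev, so the equivalent IV dose is F × D_ev.
D_iv = F × D_ev = 0.62 × 50 = 31 mg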